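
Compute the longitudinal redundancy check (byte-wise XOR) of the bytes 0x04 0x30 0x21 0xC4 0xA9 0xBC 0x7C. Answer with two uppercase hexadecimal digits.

XOR the bytes together:
  start with 0x04
  0x04 ⊕ 0x30 = 0x34
  0x34 ⊕ 0x21 = 0x15
  0x15 ⊕ 0xC4 = 0xD1
  0xD1 ⊕ 0xA9 = 0x78
  0x78 ⊕ 0xBC = 0xC4
  0xC4 ⊕ 0x7C = 0xB8

B8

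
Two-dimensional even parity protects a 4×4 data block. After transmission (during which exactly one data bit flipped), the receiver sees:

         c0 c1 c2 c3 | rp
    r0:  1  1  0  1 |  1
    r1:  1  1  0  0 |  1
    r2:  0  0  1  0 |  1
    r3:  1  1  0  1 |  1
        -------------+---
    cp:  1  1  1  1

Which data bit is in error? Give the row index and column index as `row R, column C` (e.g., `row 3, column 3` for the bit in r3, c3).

Recompute each row's even parity and compare to rp:
  r0: data parity 1, sent rp 1 → ok
  r1: data parity 0, sent rp 1 → mismatch
  r2: data parity 1, sent rp 1 → ok
  r3: data parity 1, sent rp 1 → ok
Recompute each column's even parity and compare to cp:
  c0: data parity 1, sent cp 1 → ok
  c1: data parity 1, sent cp 1 → ok
  c2: data parity 1, sent cp 1 → ok
  c3: data parity 0, sent cp 1 → mismatch
Exactly one row (r1) and one column (c3) fail → the flipped bit is at their intersection.

row 1, column 3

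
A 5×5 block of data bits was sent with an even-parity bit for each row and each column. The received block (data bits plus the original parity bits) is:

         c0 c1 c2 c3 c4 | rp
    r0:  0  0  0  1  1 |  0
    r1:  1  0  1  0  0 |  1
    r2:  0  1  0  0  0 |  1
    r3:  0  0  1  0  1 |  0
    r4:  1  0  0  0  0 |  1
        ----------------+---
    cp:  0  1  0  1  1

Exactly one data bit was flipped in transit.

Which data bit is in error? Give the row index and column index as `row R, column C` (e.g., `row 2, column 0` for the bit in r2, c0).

row 1, column 4

Recompute each row's even parity and compare to rp:
  r0: data parity 0, sent rp 0 → ok
  r1: data parity 0, sent rp 1 → mismatch
  r2: data parity 1, sent rp 1 → ok
  r3: data parity 0, sent rp 0 → ok
  r4: data parity 1, sent rp 1 → ok
Recompute each column's even parity and compare to cp:
  c0: data parity 0, sent cp 0 → ok
  c1: data parity 1, sent cp 1 → ok
  c2: data parity 0, sent cp 0 → ok
  c3: data parity 1, sent cp 1 → ok
  c4: data parity 0, sent cp 1 → mismatch
Exactly one row (r1) and one column (c4) fail → the flipped bit is at their intersection.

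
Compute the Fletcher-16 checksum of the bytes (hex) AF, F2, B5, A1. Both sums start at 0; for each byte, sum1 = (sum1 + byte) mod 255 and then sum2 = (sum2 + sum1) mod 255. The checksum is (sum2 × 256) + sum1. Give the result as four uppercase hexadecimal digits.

Running sums (mod 255):
  after byte 0 (AF): sum1=175, sum2=175
  after byte 1 (F2): sum1=162, sum2=82
  after byte 2 (B5): sum1=88, sum2=170
  after byte 3 (A1): sum1=249, sum2=164
Checksum = sum2·256 + sum1 = 164·256 + 249 = 42233 = 0xA4F9.

A4F9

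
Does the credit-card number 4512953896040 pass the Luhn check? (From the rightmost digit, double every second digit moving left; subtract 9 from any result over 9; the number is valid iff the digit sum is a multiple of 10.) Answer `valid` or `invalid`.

From the right, keep odd positions and double even positions (subtract 9 from any doubled value over 9):
  doubled (positions 2,4,...): 8 3 7 1 4 1 → sum 24
  kept (positions 1,3,...): 0 0 9 3 9 1 4 → sum 26
Total = 50.
50 mod 10 = 0, so the number is valid.

valid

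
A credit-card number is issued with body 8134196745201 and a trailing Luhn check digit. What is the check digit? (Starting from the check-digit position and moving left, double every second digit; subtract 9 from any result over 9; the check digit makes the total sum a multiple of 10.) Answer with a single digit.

Partial digits right→left: 1 0 2 5 4 7 6 9 1 4 3 1 8
Double every second digit counting from the check-digit position (so the 1st, 3rd, 5th, ... of the partial from the right).
  doubled (with −9 where >9): 2 4 8 3 2 6 7 → sum 32
  kept as-is: 0 5 7 9 4 1 → sum 26
Total = 32 + 26 = 58.
Check digit = (10 − (58 mod 10)) mod 10 = 2.

2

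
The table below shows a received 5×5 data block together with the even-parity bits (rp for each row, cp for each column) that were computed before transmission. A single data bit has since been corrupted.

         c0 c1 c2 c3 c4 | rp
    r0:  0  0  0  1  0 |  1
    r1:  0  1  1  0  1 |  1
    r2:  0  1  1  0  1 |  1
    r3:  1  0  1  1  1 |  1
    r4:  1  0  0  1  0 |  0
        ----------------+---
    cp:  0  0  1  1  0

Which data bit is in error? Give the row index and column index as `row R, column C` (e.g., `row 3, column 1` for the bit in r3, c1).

Recompute each row's even parity and compare to rp:
  r0: data parity 1, sent rp 1 → ok
  r1: data parity 1, sent rp 1 → ok
  r2: data parity 1, sent rp 1 → ok
  r3: data parity 0, sent rp 1 → mismatch
  r4: data parity 0, sent rp 0 → ok
Recompute each column's even parity and compare to cp:
  c0: data parity 0, sent cp 0 → ok
  c1: data parity 0, sent cp 0 → ok
  c2: data parity 1, sent cp 1 → ok
  c3: data parity 1, sent cp 1 → ok
  c4: data parity 1, sent cp 0 → mismatch
Exactly one row (r3) and one column (c4) fail → the flipped bit is at their intersection.

row 3, column 4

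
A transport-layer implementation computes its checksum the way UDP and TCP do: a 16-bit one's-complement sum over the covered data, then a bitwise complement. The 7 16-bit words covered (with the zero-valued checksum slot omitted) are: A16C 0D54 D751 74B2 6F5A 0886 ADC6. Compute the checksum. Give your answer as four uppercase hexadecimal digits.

DF93

One's-complement addition (fold any carry out of bit 15 back into bit 0):
  0xA16C + 0x0D54 = 0x0AEC0
  0xAEC0 + 0xD751 = 0x18611 → wrap carry → 0x8612
  0x8612 + 0x74B2 = 0x0FAC4
  0xFAC4 + 0x6F5A = 0x16A1E → wrap carry → 0x6A1F
  0x6A1F + 0x0886 = 0x072A5
  0x72A5 + 0xADC6 = 0x1206B → wrap carry → 0x206C
One's-complement sum = 0x206C.
Checksum = ~0x206C & 0xFFFF = 0xDF93.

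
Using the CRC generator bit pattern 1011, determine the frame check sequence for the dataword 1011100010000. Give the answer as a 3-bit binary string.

Append 3 zeros: 1011100010000000. Divide by 1011 (XOR where the leading bit is 1):
  pos 0: 1011 XOR 1011 = 0000
  pos 4: 1000 XOR 1011 = 0011
  pos 6: 1110 XOR 1011 = 0101
  pos 7: 1010 XOR 1011 = 0001
  pos 10: 1000 XOR 1011 = 0011
  pos 12: 1100 XOR 1011 = 0111
Remainder (last 3 bits) = 111. This is the CRC / FCS.

111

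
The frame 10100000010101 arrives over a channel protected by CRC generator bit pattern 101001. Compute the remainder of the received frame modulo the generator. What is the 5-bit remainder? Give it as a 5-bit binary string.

01111

Modulo-2 division of 10100000010101 by 101001:
  pos 0: 101000 XOR 101001 = 000001
  pos 5: 100010 XOR 101001 = 001011
  pos 7: 101110 XOR 101001 = 000111
Remainder = 01111 (nonzero — an error is detected).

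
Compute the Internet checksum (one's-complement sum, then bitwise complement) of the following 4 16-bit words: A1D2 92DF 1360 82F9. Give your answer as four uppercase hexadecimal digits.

One's-complement addition (fold any carry out of bit 15 back into bit 0):
  0xA1D2 + 0x92DF = 0x134B1 → wrap carry → 0x34B2
  0x34B2 + 0x1360 = 0x04812
  0x4812 + 0x82F9 = 0x0CB0B
One's-complement sum = 0xCB0B.
Checksum = ~0xCB0B & 0xFFFF = 0x34F4.

34F4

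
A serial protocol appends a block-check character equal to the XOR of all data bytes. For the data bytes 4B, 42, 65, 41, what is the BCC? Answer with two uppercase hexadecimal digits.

XOR the bytes together:
  start with 0x4B
  0x4B ⊕ 0x42 = 0x09
  0x09 ⊕ 0x65 = 0x6C
  0x6C ⊕ 0x41 = 0x2D

2D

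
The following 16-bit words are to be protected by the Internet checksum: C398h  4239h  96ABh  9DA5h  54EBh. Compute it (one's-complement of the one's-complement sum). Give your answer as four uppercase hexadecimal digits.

One's-complement addition (fold any carry out of bit 15 back into bit 0):
  0xC398 + 0x4239 = 0x105D1 → wrap carry → 0x05D2
  0x05D2 + 0x96AB = 0x09C7D
  0x9C7D + 0x9DA5 = 0x13A22 → wrap carry → 0x3A23
  0x3A23 + 0x54EB = 0x08F0E
One's-complement sum = 0x8F0E.
Checksum = ~0x8F0E & 0xFFFF = 0x70F1.

70F1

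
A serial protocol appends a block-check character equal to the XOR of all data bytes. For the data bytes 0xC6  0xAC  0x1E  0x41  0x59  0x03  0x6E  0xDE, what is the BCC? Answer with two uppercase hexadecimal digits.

DF

XOR the bytes together:
  start with 0xC6
  0xC6 ⊕ 0xAC = 0x6A
  0x6A ⊕ 0x1E = 0x74
  0x74 ⊕ 0x41 = 0x35
  0x35 ⊕ 0x59 = 0x6C
  0x6C ⊕ 0x03 = 0x6F
  0x6F ⊕ 0x6E = 0x01
  0x01 ⊕ 0xDE = 0xDF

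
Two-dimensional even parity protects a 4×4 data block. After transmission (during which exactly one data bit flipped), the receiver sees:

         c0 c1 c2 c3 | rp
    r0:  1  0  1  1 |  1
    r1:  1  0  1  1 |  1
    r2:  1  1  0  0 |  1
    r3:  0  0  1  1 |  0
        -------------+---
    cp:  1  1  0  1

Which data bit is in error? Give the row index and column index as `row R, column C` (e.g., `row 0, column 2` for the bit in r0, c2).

Recompute each row's even parity and compare to rp:
  r0: data parity 1, sent rp 1 → ok
  r1: data parity 1, sent rp 1 → ok
  r2: data parity 0, sent rp 1 → mismatch
  r3: data parity 0, sent rp 0 → ok
Recompute each column's even parity and compare to cp:
  c0: data parity 1, sent cp 1 → ok
  c1: data parity 1, sent cp 1 → ok
  c2: data parity 1, sent cp 0 → mismatch
  c3: data parity 1, sent cp 1 → ok
Exactly one row (r2) and one column (c2) fail → the flipped bit is at their intersection.

row 2, column 2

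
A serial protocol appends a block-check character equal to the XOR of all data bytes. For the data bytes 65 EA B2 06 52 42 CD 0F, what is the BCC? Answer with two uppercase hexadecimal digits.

E9

XOR the bytes together:
  start with 0x65
  0x65 ⊕ 0xEA = 0x8F
  0x8F ⊕ 0xB2 = 0x3D
  0x3D ⊕ 0x06 = 0x3B
  0x3B ⊕ 0x52 = 0x69
  0x69 ⊕ 0x42 = 0x2B
  0x2B ⊕ 0xCD = 0xE6
  0xE6 ⊕ 0x0F = 0xE9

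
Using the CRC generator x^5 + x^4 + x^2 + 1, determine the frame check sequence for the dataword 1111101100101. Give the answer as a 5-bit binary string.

00111

Append 5 zeros: 111110110010100000. Divide by 110101 (XOR where the leading bit is 1):
  pos 0: 111110 XOR 110101 = 001011
  pos 2: 101111 XOR 110101 = 011010
  pos 3: 110100 XOR 110101 = 000001
  pos 8: 101010 XOR 110101 = 011111
  pos 9: 111110 XOR 110101 = 001011
  pos 11: 101100 XOR 110101 = 011001
  pos 12: 110010 XOR 110101 = 000111
Remainder (last 5 bits) = 00111. This is the CRC / FCS.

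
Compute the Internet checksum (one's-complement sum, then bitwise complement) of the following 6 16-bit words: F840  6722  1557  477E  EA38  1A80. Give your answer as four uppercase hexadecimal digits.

One's-complement addition (fold any carry out of bit 15 back into bit 0):
  0xF840 + 0x6722 = 0x15F62 → wrap carry → 0x5F63
  0x5F63 + 0x1557 = 0x074BA
  0x74BA + 0x477E = 0x0BC38
  0xBC38 + 0xEA38 = 0x1A670 → wrap carry → 0xA671
  0xA671 + 0x1A80 = 0x0C0F1
One's-complement sum = 0xC0F1.
Checksum = ~0xC0F1 & 0xFFFF = 0x3F0E.

3F0E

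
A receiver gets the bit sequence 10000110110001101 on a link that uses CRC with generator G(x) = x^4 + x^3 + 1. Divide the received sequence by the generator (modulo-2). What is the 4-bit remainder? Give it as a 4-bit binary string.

Modulo-2 division of 10000110110001101 by 11001:
  pos 0: 10000 XOR 11001 = 01001
  pos 1: 10011 XOR 11001 = 01010
  pos 2: 10101 XOR 11001 = 01100
  pos 3: 11000 XOR 11001 = 00001
  pos 7: 11100 XOR 11001 = 00101
  pos 9: 10101 XOR 11001 = 01100
  pos 10: 11001 XOR 11001 = 00000
Remainder = 0001 (nonzero — an error is detected).

0001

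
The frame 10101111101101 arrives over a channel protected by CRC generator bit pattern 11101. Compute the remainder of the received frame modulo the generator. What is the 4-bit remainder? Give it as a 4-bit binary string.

Modulo-2 division of 10101111101101 by 11101:
  pos 0: 10101 XOR 11101 = 01000
  pos 1: 10001 XOR 11101 = 01100
  pos 2: 11001 XOR 11101 = 00100
  pos 4: 10011 XOR 11101 = 01110
  pos 5: 11100 XOR 11101 = 00001
  pos 9: 11101 XOR 11101 = 00000
Remainder = 0000 (zero — the frame passes the CRC check).

0000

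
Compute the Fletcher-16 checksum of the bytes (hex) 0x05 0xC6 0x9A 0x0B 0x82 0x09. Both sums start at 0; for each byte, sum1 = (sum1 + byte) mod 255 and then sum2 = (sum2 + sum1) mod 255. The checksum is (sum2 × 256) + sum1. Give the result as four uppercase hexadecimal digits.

99FC

Running sums (mod 255):
  after byte 0 (0x05): sum1=5, sum2=5
  after byte 1 (0xC6): sum1=203, sum2=208
  after byte 2 (0x9A): sum1=102, sum2=55
  after byte 3 (0x0B): sum1=113, sum2=168
  after byte 4 (0x82): sum1=243, sum2=156
  after byte 5 (0x09): sum1=252, sum2=153
Checksum = sum2·256 + sum1 = 153·256 + 252 = 39420 = 0x99FC.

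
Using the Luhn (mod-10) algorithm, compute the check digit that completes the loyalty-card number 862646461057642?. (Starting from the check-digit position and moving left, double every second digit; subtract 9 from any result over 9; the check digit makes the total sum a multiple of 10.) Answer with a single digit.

8

Partial digits right→left: 2 4 6 7 5 0 1 6 4 6 4 6 2 6 8
Double every second digit counting from the check-digit position (so the 1st, 3rd, 5th, ... of the partial from the right).
  doubled (with −9 where >9): 4 3 1 2 8 8 4 7 → sum 37
  kept as-is: 4 7 0 6 6 6 6 → sum 35
Total = 37 + 35 = 72.
Check digit = (10 − (72 mod 10)) mod 10 = 8.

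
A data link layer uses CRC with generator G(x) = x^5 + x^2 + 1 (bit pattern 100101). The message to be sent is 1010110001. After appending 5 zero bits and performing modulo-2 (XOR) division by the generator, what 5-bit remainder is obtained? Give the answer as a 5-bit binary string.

Append 5 zeros: 101011000100000. Divide by 100101 (XOR where the leading bit is 1):
  pos 0: 101011 XOR 100101 = 001110
  pos 2: 111000 XOR 100101 = 011101
  pos 3: 111010 XOR 100101 = 011111
  pos 4: 111111 XOR 100101 = 011010
  pos 5: 110100 XOR 100101 = 010001
  pos 6: 100010 XOR 100101 = 000111
  pos 9: 111000 XOR 100101 = 011101
Remainder (last 5 bits) = 11101. This is the CRC / FCS.

11101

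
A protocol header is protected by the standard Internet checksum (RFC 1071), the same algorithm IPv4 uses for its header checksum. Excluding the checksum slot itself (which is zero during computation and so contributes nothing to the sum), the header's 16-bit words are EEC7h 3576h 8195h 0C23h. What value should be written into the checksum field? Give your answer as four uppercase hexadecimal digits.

4E09

One's-complement addition (fold any carry out of bit 15 back into bit 0):
  0xEEC7 + 0x3576 = 0x1243D → wrap carry → 0x243E
  0x243E + 0x8195 = 0x0A5D3
  0xA5D3 + 0x0C23 = 0x0B1F6
One's-complement sum = 0xB1F6.
Checksum = ~0xB1F6 & 0xFFFF = 0x4E09.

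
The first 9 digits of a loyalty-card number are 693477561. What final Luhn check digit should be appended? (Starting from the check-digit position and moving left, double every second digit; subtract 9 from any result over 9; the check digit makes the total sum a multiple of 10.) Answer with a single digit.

7

Partial digits right→left: 1 6 5 7 7 4 3 9 6
Double every second digit counting from the check-digit position (so the 1st, 3rd, 5th, ... of the partial from the right).
  doubled (with −9 where >9): 2 1 5 6 3 → sum 17
  kept as-is: 6 7 4 9 → sum 26
Total = 17 + 26 = 43.
Check digit = (10 − (43 mod 10)) mod 10 = 7.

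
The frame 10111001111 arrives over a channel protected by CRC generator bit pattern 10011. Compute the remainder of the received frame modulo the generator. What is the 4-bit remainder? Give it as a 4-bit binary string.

1010

Modulo-2 division of 10111001111 by 10011:
  pos 0: 10111 XOR 10011 = 00100
  pos 2: 10000 XOR 10011 = 00011
  pos 5: 11111 XOR 10011 = 01100
  pos 6: 11001 XOR 10011 = 01010
Remainder = 1010 (nonzero — an error is detected).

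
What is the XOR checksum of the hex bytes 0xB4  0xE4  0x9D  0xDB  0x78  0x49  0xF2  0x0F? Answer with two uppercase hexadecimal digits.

DA

XOR the bytes together:
  start with 0xB4
  0xB4 ⊕ 0xE4 = 0x50
  0x50 ⊕ 0x9D = 0xCD
  0xCD ⊕ 0xDB = 0x16
  0x16 ⊕ 0x78 = 0x6E
  0x6E ⊕ 0x49 = 0x27
  0x27 ⊕ 0xF2 = 0xD5
  0xD5 ⊕ 0x0F = 0xDA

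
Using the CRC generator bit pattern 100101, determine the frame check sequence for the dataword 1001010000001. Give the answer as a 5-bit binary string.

Append 5 zeros: 100101000000100000. Divide by 100101 (XOR where the leading bit is 1):
  pos 0: 100101 XOR 100101 = 000000
  pos 12: 100000 XOR 100101 = 000101
Remainder (last 5 bits) = 00101. This is the CRC / FCS.

00101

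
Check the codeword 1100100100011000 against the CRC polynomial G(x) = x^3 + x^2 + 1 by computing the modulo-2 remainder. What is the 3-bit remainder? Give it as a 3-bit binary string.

100

Modulo-2 division of 1100100100011000 by 1101:
  pos 0: 1100 XOR 1101 = 0001
  pos 3: 1100 XOR 1101 = 0001
  pos 6: 1100 XOR 1101 = 0001
  pos 9: 1011 XOR 1101 = 0110
  pos 10: 1100 XOR 1101 = 0001
Remainder = 100 (nonzero — an error is detected).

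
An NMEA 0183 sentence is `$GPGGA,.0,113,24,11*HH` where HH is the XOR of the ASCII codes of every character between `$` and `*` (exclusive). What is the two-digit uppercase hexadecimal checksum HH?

XOR the ASCII codes of the payload characters:
  'G' = 0x47 → acc = 0x47
  'P' = 0x50 → acc = 0x17
  'G' = 0x47 → acc = 0x50
  'G' = 0x47 → acc = 0x17
  'A' = 0x41 → acc = 0x56
  ',' = 0x2C → acc = 0x7A
  '.' = 0x2E → acc = 0x54
  '0' = 0x30 → acc = 0x64
  ',' = 0x2C → acc = 0x48
  '1' = 0x31 → acc = 0x79
  '1' = 0x31 → acc = 0x48
  '3' = 0x33 → acc = 0x7B
  ',' = 0x2C → acc = 0x57
  '2' = 0x32 → acc = 0x65
  '4' = 0x34 → acc = 0x51
  ',' = 0x2C → acc = 0x7D
  '1' = 0x31 → acc = 0x4C
  '1' = 0x31 → acc = 0x7D
Checksum = 0x7D.

7D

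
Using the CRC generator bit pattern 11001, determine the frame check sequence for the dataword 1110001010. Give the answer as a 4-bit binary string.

0100

Append 4 zeros: 11100010100000. Divide by 11001 (XOR where the leading bit is 1):
  pos 0: 11100 XOR 11001 = 00101
  pos 2: 10101 XOR 11001 = 01100
  pos 3: 11000 XOR 11001 = 00001
  pos 7: 11000 XOR 11001 = 00001
Remainder (last 4 bits) = 0100. This is the CRC / FCS.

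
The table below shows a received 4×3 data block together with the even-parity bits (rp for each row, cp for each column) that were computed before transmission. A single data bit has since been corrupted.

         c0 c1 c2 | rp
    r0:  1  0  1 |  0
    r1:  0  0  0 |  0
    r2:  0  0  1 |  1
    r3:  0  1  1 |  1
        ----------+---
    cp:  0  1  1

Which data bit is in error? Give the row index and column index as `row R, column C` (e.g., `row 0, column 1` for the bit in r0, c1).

Recompute each row's even parity and compare to rp:
  r0: data parity 0, sent rp 0 → ok
  r1: data parity 0, sent rp 0 → ok
  r2: data parity 1, sent rp 1 → ok
  r3: data parity 0, sent rp 1 → mismatch
Recompute each column's even parity and compare to cp:
  c0: data parity 1, sent cp 0 → mismatch
  c1: data parity 1, sent cp 1 → ok
  c2: data parity 1, sent cp 1 → ok
Exactly one row (r3) and one column (c0) fail → the flipped bit is at their intersection.

row 3, column 0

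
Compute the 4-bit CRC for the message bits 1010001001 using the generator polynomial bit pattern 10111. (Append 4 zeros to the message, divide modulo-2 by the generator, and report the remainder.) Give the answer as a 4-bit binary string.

1010

Append 4 zeros: 10100010010000. Divide by 10111 (XOR where the leading bit is 1):
  pos 0: 10100 XOR 10111 = 00011
  pos 3: 11010 XOR 10111 = 01101
  pos 4: 11010 XOR 10111 = 01101
  pos 5: 11011 XOR 10111 = 01100
  pos 6: 11000 XOR 10111 = 01111
  pos 7: 11110 XOR 10111 = 01001
  pos 8: 10010 XOR 10111 = 00101
Remainder (last 4 bits) = 1010. This is the CRC / FCS.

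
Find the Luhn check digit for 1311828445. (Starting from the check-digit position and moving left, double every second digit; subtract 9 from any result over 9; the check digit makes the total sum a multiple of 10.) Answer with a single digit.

7

Partial digits right→left: 5 4 4 8 2 8 1 1 3 1
Double every second digit counting from the check-digit position (so the 1st, 3rd, 5th, ... of the partial from the right).
  doubled (with −9 where >9): 1 8 4 2 6 → sum 21
  kept as-is: 4 8 8 1 1 → sum 22
Total = 21 + 22 = 43.
Check digit = (10 − (43 mod 10)) mod 10 = 7.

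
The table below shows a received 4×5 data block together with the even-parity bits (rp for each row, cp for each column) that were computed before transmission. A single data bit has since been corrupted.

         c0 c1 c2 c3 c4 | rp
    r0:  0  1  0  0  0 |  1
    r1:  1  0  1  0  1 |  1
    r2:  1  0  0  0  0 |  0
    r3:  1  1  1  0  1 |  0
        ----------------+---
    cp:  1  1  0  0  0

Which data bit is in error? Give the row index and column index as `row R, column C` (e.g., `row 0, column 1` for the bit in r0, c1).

row 2, column 1

Recompute each row's even parity and compare to rp:
  r0: data parity 1, sent rp 1 → ok
  r1: data parity 1, sent rp 1 → ok
  r2: data parity 1, sent rp 0 → mismatch
  r3: data parity 0, sent rp 0 → ok
Recompute each column's even parity and compare to cp:
  c0: data parity 1, sent cp 1 → ok
  c1: data parity 0, sent cp 1 → mismatch
  c2: data parity 0, sent cp 0 → ok
  c3: data parity 0, sent cp 0 → ok
  c4: data parity 0, sent cp 0 → ok
Exactly one row (r2) and one column (c1) fail → the flipped bit is at their intersection.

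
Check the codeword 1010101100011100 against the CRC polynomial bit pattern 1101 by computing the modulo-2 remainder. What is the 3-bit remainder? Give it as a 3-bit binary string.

011

Modulo-2 division of 1010101100011100 by 1101:
  pos 0: 1010 XOR 1101 = 0111
  pos 1: 1111 XOR 1101 = 0010
  pos 3: 1001 XOR 1101 = 0100
  pos 4: 1001 XOR 1101 = 0100
  pos 5: 1000 XOR 1101 = 0101
  pos 6: 1010 XOR 1101 = 0111
  pos 7: 1110 XOR 1101 = 0011
  pos 9: 1111 XOR 1101 = 0010
  pos 11: 1010 XOR 1101 = 0111
  pos 12: 1110 XOR 1101 = 0011
Remainder = 011 (nonzero — an error is detected).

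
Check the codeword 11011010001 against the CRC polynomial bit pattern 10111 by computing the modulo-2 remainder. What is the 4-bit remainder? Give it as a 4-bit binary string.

Modulo-2 division of 11011010001 by 10111:
  pos 0: 11011 XOR 10111 = 01100
  pos 1: 11000 XOR 10111 = 01111
  pos 2: 11111 XOR 10111 = 01000
  pos 3: 10000 XOR 10111 = 00111
  pos 5: 11100 XOR 10111 = 01011
  pos 6: 10111 XOR 10111 = 00000
Remainder = 0000 (zero — the frame passes the CRC check).

0000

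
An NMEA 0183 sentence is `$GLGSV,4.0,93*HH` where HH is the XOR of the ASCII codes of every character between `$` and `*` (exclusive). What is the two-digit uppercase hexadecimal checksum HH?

XOR the ASCII codes of the payload characters:
  'G' = 0x47 → acc = 0x47
  'L' = 0x4C → acc = 0x0B
  'G' = 0x47 → acc = 0x4C
  'S' = 0x53 → acc = 0x1F
  'V' = 0x56 → acc = 0x49
  ',' = 0x2C → acc = 0x65
  '4' = 0x34 → acc = 0x51
  '.' = 0x2E → acc = 0x7F
  '0' = 0x30 → acc = 0x4F
  ',' = 0x2C → acc = 0x63
  '9' = 0x39 → acc = 0x5A
  '3' = 0x33 → acc = 0x69
Checksum = 0x69.

69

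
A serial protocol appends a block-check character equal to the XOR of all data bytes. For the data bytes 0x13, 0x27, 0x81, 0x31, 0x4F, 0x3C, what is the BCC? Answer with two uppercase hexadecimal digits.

F7

XOR the bytes together:
  start with 0x13
  0x13 ⊕ 0x27 = 0x34
  0x34 ⊕ 0x81 = 0xB5
  0xB5 ⊕ 0x31 = 0x84
  0x84 ⊕ 0x4F = 0xCB
  0xCB ⊕ 0x3C = 0xF7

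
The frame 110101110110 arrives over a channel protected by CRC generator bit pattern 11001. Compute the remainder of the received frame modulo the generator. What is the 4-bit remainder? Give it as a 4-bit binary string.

0010

Modulo-2 division of 110101110110 by 11001:
  pos 0: 11010 XOR 11001 = 00011
  pos 3: 11111 XOR 11001 = 00110
  pos 5: 11001 XOR 11001 = 00000
Remainder = 0010 (nonzero — an error is detected).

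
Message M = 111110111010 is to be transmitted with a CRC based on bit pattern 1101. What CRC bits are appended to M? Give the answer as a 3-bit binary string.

100

Append 3 zeros: 111110111010000. Divide by 1101 (XOR where the leading bit is 1):
  pos 0: 1111 XOR 1101 = 0010
  pos 2: 1010 XOR 1101 = 0111
  pos 3: 1111 XOR 1101 = 0010
  pos 5: 1011 XOR 1101 = 0110
  pos 6: 1100 XOR 1101 = 0001
  pos 9: 1100 XOR 1101 = 0001
Remainder (last 3 bits) = 100. This is the CRC / FCS.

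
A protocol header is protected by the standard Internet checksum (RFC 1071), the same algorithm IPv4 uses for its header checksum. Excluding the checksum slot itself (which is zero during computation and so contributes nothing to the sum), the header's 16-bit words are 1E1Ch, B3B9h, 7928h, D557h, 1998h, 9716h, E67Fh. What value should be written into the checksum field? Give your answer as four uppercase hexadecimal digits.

One's-complement addition (fold any carry out of bit 15 back into bit 0):
  0x1E1C + 0xB3B9 = 0x0D1D5
  0xD1D5 + 0x7928 = 0x14AFD → wrap carry → 0x4AFE
  0x4AFE + 0xD557 = 0x12055 → wrap carry → 0x2056
  0x2056 + 0x1998 = 0x039EE
  0x39EE + 0x9716 = 0x0D104
  0xD104 + 0xE67F = 0x1B783 → wrap carry → 0xB784
One's-complement sum = 0xB784.
Checksum = ~0xB784 & 0xFFFF = 0x487B.

487B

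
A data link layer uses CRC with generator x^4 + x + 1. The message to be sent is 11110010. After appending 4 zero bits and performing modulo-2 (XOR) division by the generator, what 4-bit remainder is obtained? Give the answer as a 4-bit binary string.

Append 4 zeros: 111100100000. Divide by 10011 (XOR where the leading bit is 1):
  pos 0: 11110 XOR 10011 = 01101
  pos 1: 11010 XOR 10011 = 01001
  pos 2: 10011 XOR 10011 = 00000
Remainder (last 4 bits) = 0000. This is the CRC / FCS.

0000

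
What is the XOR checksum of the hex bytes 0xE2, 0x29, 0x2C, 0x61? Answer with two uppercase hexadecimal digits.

XOR the bytes together:
  start with 0xE2
  0xE2 ⊕ 0x29 = 0xCB
  0xCB ⊕ 0x2C = 0xE7
  0xE7 ⊕ 0x61 = 0x86

86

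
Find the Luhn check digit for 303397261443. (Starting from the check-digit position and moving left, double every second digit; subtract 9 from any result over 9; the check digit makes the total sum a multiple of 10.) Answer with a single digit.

Partial digits right→left: 3 4 4 1 6 2 7 9 3 3 0 3
Double every second digit counting from the check-digit position (so the 1st, 3rd, 5th, ... of the partial from the right).
  doubled (with −9 where >9): 6 8 3 5 6 0 → sum 28
  kept as-is: 4 1 2 9 3 3 → sum 22
Total = 28 + 22 = 50.
Check digit = (10 − (50 mod 10)) mod 10 = 0.

0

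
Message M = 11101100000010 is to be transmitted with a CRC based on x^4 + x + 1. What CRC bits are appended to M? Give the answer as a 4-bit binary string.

Append 4 zeros: 111011000000100000. Divide by 10011 (XOR where the leading bit is 1):
  pos 0: 11101 XOR 10011 = 01110
  pos 1: 11101 XOR 10011 = 01110
  pos 2: 11100 XOR 10011 = 01111
  pos 3: 11110 XOR 10011 = 01101
  pos 4: 11010 XOR 10011 = 01001
  pos 5: 10010 XOR 10011 = 00001
  pos 9: 10010 XOR 10011 = 00001
  pos 13: 10000 XOR 10011 = 00011
Remainder (last 4 bits) = 0011. This is the CRC / FCS.

0011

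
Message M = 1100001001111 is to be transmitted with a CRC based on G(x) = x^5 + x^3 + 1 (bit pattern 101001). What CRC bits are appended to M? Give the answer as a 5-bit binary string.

10111

Append 5 zeros: 110000100111100000. Divide by 101001 (XOR where the leading bit is 1):
  pos 0: 110000 XOR 101001 = 011001
  pos 1: 110011 XOR 101001 = 011010
  pos 2: 110100 XOR 101001 = 011101
  pos 3: 111010 XOR 101001 = 010011
  pos 4: 100111 XOR 101001 = 001110
  pos 6: 111011 XOR 101001 = 010010
  pos 7: 100101 XOR 101001 = 001100
  pos 9: 110000 XOR 101001 = 011001
  pos 10: 110010 XOR 101001 = 011011
  pos 11: 110110 XOR 101001 = 011111
  pos 12: 111110 XOR 101001 = 010111
Remainder (last 5 bits) = 10111. This is the CRC / FCS.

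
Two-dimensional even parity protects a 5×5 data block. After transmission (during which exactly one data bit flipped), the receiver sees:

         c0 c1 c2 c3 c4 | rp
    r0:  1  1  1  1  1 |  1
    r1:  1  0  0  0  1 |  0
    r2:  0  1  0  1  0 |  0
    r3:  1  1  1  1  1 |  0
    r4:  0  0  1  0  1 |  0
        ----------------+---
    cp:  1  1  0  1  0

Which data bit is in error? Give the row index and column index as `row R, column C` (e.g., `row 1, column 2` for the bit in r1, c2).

row 3, column 2

Recompute each row's even parity and compare to rp:
  r0: data parity 1, sent rp 1 → ok
  r1: data parity 0, sent rp 0 → ok
  r2: data parity 0, sent rp 0 → ok
  r3: data parity 1, sent rp 0 → mismatch
  r4: data parity 0, sent rp 0 → ok
Recompute each column's even parity and compare to cp:
  c0: data parity 1, sent cp 1 → ok
  c1: data parity 1, sent cp 1 → ok
  c2: data parity 1, sent cp 0 → mismatch
  c3: data parity 1, sent cp 1 → ok
  c4: data parity 0, sent cp 0 → ok
Exactly one row (r3) and one column (c2) fail → the flipped bit is at their intersection.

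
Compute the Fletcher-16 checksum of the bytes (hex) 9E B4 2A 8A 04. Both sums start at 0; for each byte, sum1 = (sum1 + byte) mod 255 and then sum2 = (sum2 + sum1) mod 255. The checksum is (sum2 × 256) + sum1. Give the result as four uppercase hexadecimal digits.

Running sums (mod 255):
  after byte 0 (9E): sum1=158, sum2=158
  after byte 1 (B4): sum1=83, sum2=241
  after byte 2 (2A): sum1=125, sum2=111
  after byte 3 (8A): sum1=8, sum2=119
  after byte 4 (04): sum1=12, sum2=131
Checksum = sum2·256 + sum1 = 131·256 + 12 = 33548 = 0x830C.

830C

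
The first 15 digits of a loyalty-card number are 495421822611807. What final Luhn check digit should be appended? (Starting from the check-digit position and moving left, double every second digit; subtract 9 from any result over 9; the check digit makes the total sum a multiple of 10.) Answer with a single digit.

9

Partial digits right→left: 7 0 8 1 1 6 2 2 8 1 2 4 5 9 4
Double every second digit counting from the check-digit position (so the 1st, 3rd, 5th, ... of the partial from the right).
  doubled (with −9 where >9): 5 7 2 4 7 4 1 8 → sum 38
  kept as-is: 0 1 6 2 1 4 9 → sum 23
Total = 38 + 23 = 61.
Check digit = (10 − (61 mod 10)) mod 10 = 9.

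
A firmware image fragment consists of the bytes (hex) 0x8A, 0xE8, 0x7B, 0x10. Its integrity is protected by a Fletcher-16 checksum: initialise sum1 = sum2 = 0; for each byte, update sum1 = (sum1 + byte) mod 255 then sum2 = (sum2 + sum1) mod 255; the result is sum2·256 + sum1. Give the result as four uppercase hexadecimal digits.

EBFE

Running sums (mod 255):
  after byte 0 (0x8A): sum1=138, sum2=138
  after byte 1 (0xE8): sum1=115, sum2=253
  after byte 2 (0x7B): sum1=238, sum2=236
  after byte 3 (0x10): sum1=254, sum2=235
Checksum = sum2·256 + sum1 = 235·256 + 254 = 60414 = 0xEBFE.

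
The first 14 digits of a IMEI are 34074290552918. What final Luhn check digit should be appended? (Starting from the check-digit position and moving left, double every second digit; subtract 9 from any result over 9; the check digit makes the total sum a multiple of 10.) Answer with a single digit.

Partial digits right→left: 8 1 9 2 5 5 0 9 2 4 7 0 4 3
Double every second digit counting from the check-digit position (so the 1st, 3rd, 5th, ... of the partial from the right).
  doubled (with −9 where >9): 7 9 1 0 4 5 8 → sum 34
  kept as-is: 1 2 5 9 4 0 3 → sum 24
Total = 34 + 24 = 58.
Check digit = (10 − (58 mod 10)) mod 10 = 2.

2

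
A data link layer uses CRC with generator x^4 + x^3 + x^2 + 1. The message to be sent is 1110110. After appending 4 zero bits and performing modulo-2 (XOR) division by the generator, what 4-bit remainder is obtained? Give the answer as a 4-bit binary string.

Append 4 zeros: 11101100000. Divide by 11101 (XOR where the leading bit is 1):
  pos 0: 11101 XOR 11101 = 00000
  pos 5: 10000 XOR 11101 = 01101
  pos 6: 11010 XOR 11101 = 00111
Remainder (last 4 bits) = 0111. This is the CRC / FCS.

0111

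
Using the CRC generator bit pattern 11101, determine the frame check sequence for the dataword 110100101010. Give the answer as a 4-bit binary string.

Append 4 zeros: 1101001010100000. Divide by 11101 (XOR where the leading bit is 1):
  pos 0: 11010 XOR 11101 = 00111
  pos 2: 11101 XOR 11101 = 00000
  pos 8: 10100 XOR 11101 = 01001
  pos 9: 10010 XOR 11101 = 01111
  pos 10: 11110 XOR 11101 = 00011
Remainder (last 4 bits) = 0110. This is the CRC / FCS.

0110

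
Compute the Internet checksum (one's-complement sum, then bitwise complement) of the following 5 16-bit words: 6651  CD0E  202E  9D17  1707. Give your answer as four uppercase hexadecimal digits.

One's-complement addition (fold any carry out of bit 15 back into bit 0):
  0x6651 + 0xCD0E = 0x1335F → wrap carry → 0x3360
  0x3360 + 0x202E = 0x0538E
  0x538E + 0x9D17 = 0x0F0A5
  0xF0A5 + 0x1707 = 0x107AC → wrap carry → 0x07AD
One's-complement sum = 0x07AD.
Checksum = ~0x07AD & 0xFFFF = 0xF852.

F852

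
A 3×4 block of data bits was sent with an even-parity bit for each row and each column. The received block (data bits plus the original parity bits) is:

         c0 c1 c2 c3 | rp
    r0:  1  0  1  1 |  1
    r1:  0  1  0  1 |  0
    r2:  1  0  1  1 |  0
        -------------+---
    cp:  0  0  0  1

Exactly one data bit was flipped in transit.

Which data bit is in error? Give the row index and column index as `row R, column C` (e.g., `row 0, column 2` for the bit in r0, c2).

row 2, column 1

Recompute each row's even parity and compare to rp:
  r0: data parity 1, sent rp 1 → ok
  r1: data parity 0, sent rp 0 → ok
  r2: data parity 1, sent rp 0 → mismatch
Recompute each column's even parity and compare to cp:
  c0: data parity 0, sent cp 0 → ok
  c1: data parity 1, sent cp 0 → mismatch
  c2: data parity 0, sent cp 0 → ok
  c3: data parity 1, sent cp 1 → ok
Exactly one row (r2) and one column (c1) fail → the flipped bit is at their intersection.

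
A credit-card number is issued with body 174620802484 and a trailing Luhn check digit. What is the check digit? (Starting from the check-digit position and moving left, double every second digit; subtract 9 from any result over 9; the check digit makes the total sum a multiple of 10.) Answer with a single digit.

1

Partial digits right→left: 4 8 4 2 0 8 0 2 6 4 7 1
Double every second digit counting from the check-digit position (so the 1st, 3rd, 5th, ... of the partial from the right).
  doubled (with −9 where >9): 8 8 0 0 3 5 → sum 24
  kept as-is: 8 2 8 2 4 1 → sum 25
Total = 24 + 25 = 49.
Check digit = (10 − (49 mod 10)) mod 10 = 1.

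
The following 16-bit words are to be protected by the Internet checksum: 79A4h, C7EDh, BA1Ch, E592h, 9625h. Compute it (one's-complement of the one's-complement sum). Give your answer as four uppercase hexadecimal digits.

One's-complement addition (fold any carry out of bit 15 back into bit 0):
  0x79A4 + 0xC7ED = 0x14191 → wrap carry → 0x4192
  0x4192 + 0xBA1C = 0x0FBAE
  0xFBAE + 0xE592 = 0x1E140 → wrap carry → 0xE141
  0xE141 + 0x9625 = 0x17766 → wrap carry → 0x7767
One's-complement sum = 0x7767.
Checksum = ~0x7767 & 0xFFFF = 0x8898.

8898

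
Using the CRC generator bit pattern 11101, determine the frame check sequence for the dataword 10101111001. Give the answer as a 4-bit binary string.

Append 4 zeros: 101011110010000. Divide by 11101 (XOR where the leading bit is 1):
  pos 0: 10101 XOR 11101 = 01000
  pos 1: 10001 XOR 11101 = 01100
  pos 2: 11001 XOR 11101 = 00100
  pos 4: 10010 XOR 11101 = 01111
  pos 5: 11110 XOR 11101 = 00011
  pos 8: 11100 XOR 11101 = 00001
Remainder (last 4 bits) = 0100. This is the CRC / FCS.

0100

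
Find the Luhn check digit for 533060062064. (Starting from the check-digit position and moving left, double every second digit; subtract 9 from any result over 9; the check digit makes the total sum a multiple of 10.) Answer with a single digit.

1

Partial digits right→left: 4 6 0 2 6 0 0 6 0 3 3 5
Double every second digit counting from the check-digit position (so the 1st, 3rd, 5th, ... of the partial from the right).
  doubled (with −9 where >9): 8 0 3 0 0 6 → sum 17
  kept as-is: 6 2 0 6 3 5 → sum 22
Total = 17 + 22 = 39.
Check digit = (10 − (39 mod 10)) mod 10 = 1.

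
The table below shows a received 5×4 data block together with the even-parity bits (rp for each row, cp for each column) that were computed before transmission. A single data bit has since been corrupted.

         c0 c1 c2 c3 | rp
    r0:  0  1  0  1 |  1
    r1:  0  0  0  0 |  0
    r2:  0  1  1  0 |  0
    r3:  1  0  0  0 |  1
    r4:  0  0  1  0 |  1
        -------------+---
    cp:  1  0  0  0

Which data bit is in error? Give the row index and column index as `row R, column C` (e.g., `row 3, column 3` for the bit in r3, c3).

row 0, column 3

Recompute each row's even parity and compare to rp:
  r0: data parity 0, sent rp 1 → mismatch
  r1: data parity 0, sent rp 0 → ok
  r2: data parity 0, sent rp 0 → ok
  r3: data parity 1, sent rp 1 → ok
  r4: data parity 1, sent rp 1 → ok
Recompute each column's even parity and compare to cp:
  c0: data parity 1, sent cp 1 → ok
  c1: data parity 0, sent cp 0 → ok
  c2: data parity 0, sent cp 0 → ok
  c3: data parity 1, sent cp 0 → mismatch
Exactly one row (r0) and one column (c3) fail → the flipped bit is at their intersection.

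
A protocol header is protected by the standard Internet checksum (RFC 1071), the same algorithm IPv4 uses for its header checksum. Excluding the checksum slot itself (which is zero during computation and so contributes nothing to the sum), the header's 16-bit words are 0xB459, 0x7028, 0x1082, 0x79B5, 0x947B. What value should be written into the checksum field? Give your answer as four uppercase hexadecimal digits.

One's-complement addition (fold any carry out of bit 15 back into bit 0):
  0xB459 + 0x7028 = 0x12481 → wrap carry → 0x2482
  0x2482 + 0x1082 = 0x03504
  0x3504 + 0x79B5 = 0x0AEB9
  0xAEB9 + 0x947B = 0x14334 → wrap carry → 0x4335
One's-complement sum = 0x4335.
Checksum = ~0x4335 & 0xFFFF = 0xBCCA.

BCCA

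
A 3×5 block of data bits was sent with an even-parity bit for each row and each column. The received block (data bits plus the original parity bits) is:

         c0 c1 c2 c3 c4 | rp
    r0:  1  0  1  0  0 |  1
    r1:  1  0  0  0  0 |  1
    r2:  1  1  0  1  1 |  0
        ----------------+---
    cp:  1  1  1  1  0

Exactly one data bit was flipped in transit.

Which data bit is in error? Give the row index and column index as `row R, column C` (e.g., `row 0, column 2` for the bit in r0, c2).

row 0, column 4

Recompute each row's even parity and compare to rp:
  r0: data parity 0, sent rp 1 → mismatch
  r1: data parity 1, sent rp 1 → ok
  r2: data parity 0, sent rp 0 → ok
Recompute each column's even parity and compare to cp:
  c0: data parity 1, sent cp 1 → ok
  c1: data parity 1, sent cp 1 → ok
  c2: data parity 1, sent cp 1 → ok
  c3: data parity 1, sent cp 1 → ok
  c4: data parity 1, sent cp 0 → mismatch
Exactly one row (r0) and one column (c4) fail → the flipped bit is at their intersection.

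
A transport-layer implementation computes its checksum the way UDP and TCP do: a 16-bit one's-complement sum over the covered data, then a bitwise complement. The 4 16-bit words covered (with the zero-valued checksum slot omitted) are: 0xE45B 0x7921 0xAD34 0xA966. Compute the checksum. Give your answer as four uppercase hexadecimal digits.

One's-complement addition (fold any carry out of bit 15 back into bit 0):
  0xE45B + 0x7921 = 0x15D7C → wrap carry → 0x5D7D
  0x5D7D + 0xAD34 = 0x10AB1 → wrap carry → 0x0AB2
  0x0AB2 + 0xA966 = 0x0B418
One's-complement sum = 0xB418.
Checksum = ~0xB418 & 0xFFFF = 0x4BE7.

4BE7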